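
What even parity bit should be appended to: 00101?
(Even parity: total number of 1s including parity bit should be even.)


Number of 1s in data: 2
Parity bit: 0

0


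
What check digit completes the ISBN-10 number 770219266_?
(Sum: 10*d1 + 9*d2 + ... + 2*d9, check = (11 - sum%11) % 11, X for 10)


Weighted sum: 236
236 mod 11 = 5

Check digit: 6


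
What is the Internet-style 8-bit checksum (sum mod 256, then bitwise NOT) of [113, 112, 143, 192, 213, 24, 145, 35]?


Sum = 977 mod 256 = 209
Complement = 46

46


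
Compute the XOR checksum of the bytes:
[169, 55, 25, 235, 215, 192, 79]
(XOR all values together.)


XOR chain: 169 ^ 55 ^ 25 ^ 235 ^ 215 ^ 192 ^ 79 = 52

52


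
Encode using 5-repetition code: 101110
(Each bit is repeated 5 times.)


Each bit -> 5 copies

111110000011111111111111100000


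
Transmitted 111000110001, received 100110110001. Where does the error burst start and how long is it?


XOR: 011110000000

Burst at position 1, length 4


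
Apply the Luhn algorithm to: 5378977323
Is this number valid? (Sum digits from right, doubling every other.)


Luhn sum = 48
48 mod 10 = 8

Invalid (Luhn sum mod 10 = 8)


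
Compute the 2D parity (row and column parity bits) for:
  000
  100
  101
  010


Row parities: 0101
Column parities: 011

Row P: 0101, Col P: 011, Corner: 0


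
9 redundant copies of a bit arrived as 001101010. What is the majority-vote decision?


Ones: 4 out of 9
Threshold: 5

0 (4/9 voted 1)


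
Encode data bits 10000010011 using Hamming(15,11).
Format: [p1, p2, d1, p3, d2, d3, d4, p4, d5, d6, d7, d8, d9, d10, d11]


Parity bits: p1=1, p2=0, p3=0, p4=1

101000010010011


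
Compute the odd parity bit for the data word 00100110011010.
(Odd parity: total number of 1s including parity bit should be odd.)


Number of 1s in data: 6
Parity bit: 1

1


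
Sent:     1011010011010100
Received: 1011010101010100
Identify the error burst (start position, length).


XOR: 0000000110000000

Burst at position 7, length 2


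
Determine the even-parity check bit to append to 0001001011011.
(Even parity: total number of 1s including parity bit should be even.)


Number of 1s in data: 6
Parity bit: 0

0


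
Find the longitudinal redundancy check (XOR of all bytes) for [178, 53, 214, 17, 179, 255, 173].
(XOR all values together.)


XOR chain: 178 ^ 53 ^ 214 ^ 17 ^ 179 ^ 255 ^ 173 = 161

161


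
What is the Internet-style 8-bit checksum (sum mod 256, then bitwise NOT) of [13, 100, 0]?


Sum = 113 mod 256 = 113
Complement = 142

142


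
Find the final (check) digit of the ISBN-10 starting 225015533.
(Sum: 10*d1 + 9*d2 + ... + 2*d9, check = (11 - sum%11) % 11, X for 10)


Weighted sum: 144
144 mod 11 = 1

Check digit: X


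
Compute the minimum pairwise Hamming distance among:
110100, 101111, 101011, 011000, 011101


Comparing all pairs, minimum distance: 1
Can detect 0 errors, correct 0 errors

1


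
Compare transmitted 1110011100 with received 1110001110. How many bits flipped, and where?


XOR: 0000010010

2 error(s) at position(s): 5, 8


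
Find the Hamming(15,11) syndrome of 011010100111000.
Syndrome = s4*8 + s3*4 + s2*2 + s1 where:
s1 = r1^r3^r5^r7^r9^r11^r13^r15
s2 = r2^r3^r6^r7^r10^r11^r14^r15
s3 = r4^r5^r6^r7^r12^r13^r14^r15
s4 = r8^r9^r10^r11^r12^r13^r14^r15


s1=0, s2=1, s3=1, s4=1

Syndrome = 14 (error at position 14)


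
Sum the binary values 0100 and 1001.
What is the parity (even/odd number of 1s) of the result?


0100 = 4
1001 = 9
Sum = 13 = 1101
1s count = 3

odd parity (3 ones in 1101)


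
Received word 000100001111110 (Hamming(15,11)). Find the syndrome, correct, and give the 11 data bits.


Syndrome = 3: error at position 3

Data: 10001111110 (corrected bit 3)


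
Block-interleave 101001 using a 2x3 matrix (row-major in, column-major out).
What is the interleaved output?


Matrix:
  101
  001
Read columns: 100011

100011


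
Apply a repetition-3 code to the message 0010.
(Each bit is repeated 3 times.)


Each bit -> 3 copies

000000111000


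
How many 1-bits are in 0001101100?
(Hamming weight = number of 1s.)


Counting 1s in 0001101100

4


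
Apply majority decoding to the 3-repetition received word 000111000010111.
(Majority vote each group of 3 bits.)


Groups: 000, 111, 000, 010, 111
Majority votes: 01001

01001


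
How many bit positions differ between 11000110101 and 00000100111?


XOR: 11000010010
Count of 1s: 4

4


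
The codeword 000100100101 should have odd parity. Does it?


Number of 1s: 4

No, parity error (4 ones)


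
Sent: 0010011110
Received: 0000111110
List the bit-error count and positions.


XOR: 0010100000

2 error(s) at position(s): 2, 4


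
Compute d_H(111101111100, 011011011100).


XOR: 100110100000
Count of 1s: 4

4


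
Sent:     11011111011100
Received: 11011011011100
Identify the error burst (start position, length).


XOR: 00000100000000

Burst at position 5, length 1


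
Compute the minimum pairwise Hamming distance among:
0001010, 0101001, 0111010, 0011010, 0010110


Comparing all pairs, minimum distance: 1
Can detect 0 errors, correct 0 errors

1


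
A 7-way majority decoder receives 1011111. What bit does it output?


Ones: 6 out of 7
Threshold: 4

1 (6/7 voted 1)


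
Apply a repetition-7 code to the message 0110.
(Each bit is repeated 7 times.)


Each bit -> 7 copies

0000000111111111111110000000


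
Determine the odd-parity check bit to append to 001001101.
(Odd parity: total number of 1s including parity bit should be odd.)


Number of 1s in data: 4
Parity bit: 1

1


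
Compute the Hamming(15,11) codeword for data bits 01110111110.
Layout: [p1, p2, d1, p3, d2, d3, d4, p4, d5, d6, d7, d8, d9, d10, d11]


Parity bits: p1=0, p2=1, p3=0, p4=1

010011110111110


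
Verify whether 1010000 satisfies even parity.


Number of 1s: 2

Yes, parity is correct (2 ones)


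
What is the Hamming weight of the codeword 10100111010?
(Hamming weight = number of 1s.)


Counting 1s in 10100111010

6


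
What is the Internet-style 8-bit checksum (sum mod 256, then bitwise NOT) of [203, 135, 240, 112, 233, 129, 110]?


Sum = 1162 mod 256 = 138
Complement = 117

117


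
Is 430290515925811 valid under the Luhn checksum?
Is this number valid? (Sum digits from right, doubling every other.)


Luhn sum = 58
58 mod 10 = 8

Invalid (Luhn sum mod 10 = 8)


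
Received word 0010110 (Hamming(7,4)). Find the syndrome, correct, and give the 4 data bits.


Syndrome = 0: no error detected

Data: 1110 (no errors)


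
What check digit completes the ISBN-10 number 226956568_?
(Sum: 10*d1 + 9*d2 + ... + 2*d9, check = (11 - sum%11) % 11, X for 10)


Weighted sum: 263
263 mod 11 = 10

Check digit: 1


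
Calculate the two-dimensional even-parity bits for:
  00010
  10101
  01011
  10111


Row parities: 1110
Column parities: 01011

Row P: 1110, Col P: 01011, Corner: 1


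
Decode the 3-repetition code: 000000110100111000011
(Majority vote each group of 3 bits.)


Groups: 000, 000, 110, 100, 111, 000, 011
Majority votes: 0010101

0010101


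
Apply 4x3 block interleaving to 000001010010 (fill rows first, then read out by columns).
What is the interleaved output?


Matrix:
  000
  001
  010
  010
Read columns: 000000110100

000000110100


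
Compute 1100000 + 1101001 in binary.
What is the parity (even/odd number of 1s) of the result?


1100000 = 96
1101001 = 105
Sum = 201 = 11001001
1s count = 4

even parity (4 ones in 11001001)


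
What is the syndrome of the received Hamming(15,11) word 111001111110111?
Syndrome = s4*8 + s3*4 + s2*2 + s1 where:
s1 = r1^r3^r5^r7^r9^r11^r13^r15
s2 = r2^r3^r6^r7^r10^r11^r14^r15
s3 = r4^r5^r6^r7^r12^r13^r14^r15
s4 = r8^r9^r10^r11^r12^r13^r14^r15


s1=1, s2=0, s3=1, s4=1

Syndrome = 13 (error at position 13)


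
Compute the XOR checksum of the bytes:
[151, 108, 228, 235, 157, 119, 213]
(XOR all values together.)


XOR chain: 151 ^ 108 ^ 228 ^ 235 ^ 157 ^ 119 ^ 213 = 203

203


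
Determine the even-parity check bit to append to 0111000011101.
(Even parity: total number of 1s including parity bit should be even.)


Number of 1s in data: 7
Parity bit: 1

1


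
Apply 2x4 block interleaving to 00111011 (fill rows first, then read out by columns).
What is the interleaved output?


Matrix:
  0011
  1011
Read columns: 01001111

01001111


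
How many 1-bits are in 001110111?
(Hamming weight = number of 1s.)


Counting 1s in 001110111

6


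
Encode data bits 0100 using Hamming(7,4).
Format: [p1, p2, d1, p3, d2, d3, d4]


Parity bits: p1=1, p2=0, p3=1

1001100


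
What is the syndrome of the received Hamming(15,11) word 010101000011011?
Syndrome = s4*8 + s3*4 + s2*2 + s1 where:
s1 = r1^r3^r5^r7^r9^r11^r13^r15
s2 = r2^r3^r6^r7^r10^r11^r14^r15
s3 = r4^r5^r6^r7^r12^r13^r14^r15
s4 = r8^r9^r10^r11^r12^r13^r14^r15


s1=0, s2=1, s3=1, s4=0

Syndrome = 6 (error at position 6)


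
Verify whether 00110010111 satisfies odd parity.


Number of 1s: 6

No, parity error (6 ones)


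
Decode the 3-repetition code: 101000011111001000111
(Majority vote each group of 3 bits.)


Groups: 101, 000, 011, 111, 001, 000, 111
Majority votes: 1011001

1011001


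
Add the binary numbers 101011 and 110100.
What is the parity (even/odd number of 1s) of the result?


101011 = 43
110100 = 52
Sum = 95 = 1011111
1s count = 6

even parity (6 ones in 1011111)


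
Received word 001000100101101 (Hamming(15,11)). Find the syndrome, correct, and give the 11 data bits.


Syndrome = 0: no error detected

Data: 10010101101 (no errors)


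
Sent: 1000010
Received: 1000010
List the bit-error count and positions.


XOR: 0000000

0 errors (received matches sent)


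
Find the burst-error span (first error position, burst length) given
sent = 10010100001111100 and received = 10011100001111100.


XOR: 00001000000000000

Burst at position 4, length 1


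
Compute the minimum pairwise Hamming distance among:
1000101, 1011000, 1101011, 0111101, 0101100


Comparing all pairs, minimum distance: 2
Can detect 1 errors, correct 0 errors

2


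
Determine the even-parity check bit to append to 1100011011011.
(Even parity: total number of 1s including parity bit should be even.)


Number of 1s in data: 8
Parity bit: 0

0


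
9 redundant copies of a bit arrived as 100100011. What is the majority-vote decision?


Ones: 4 out of 9
Threshold: 5

0 (4/9 voted 1)


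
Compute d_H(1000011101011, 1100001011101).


XOR: 0100010110110
Count of 1s: 6

6


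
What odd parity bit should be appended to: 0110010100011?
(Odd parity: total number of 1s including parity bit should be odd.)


Number of 1s in data: 6
Parity bit: 1

1


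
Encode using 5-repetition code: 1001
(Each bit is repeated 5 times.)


Each bit -> 5 copies

11111000000000011111


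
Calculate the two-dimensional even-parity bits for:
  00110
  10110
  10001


Row parities: 010
Column parities: 00001

Row P: 010, Col P: 00001, Corner: 1


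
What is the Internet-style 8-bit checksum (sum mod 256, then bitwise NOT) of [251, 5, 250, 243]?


Sum = 749 mod 256 = 237
Complement = 18

18


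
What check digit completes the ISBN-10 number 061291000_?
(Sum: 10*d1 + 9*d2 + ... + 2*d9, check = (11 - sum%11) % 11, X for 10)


Weighted sum: 135
135 mod 11 = 3

Check digit: 8


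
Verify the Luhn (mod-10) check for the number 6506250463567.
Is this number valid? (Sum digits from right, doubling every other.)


Luhn sum = 48
48 mod 10 = 8

Invalid (Luhn sum mod 10 = 8)


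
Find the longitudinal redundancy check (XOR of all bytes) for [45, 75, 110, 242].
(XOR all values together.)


XOR chain: 45 ^ 75 ^ 110 ^ 242 = 250

250


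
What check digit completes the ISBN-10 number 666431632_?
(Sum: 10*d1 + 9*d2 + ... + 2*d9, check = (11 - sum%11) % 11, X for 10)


Weighted sum: 250
250 mod 11 = 8

Check digit: 3


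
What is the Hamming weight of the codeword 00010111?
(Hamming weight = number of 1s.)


Counting 1s in 00010111

4


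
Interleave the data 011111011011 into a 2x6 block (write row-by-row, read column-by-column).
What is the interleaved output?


Matrix:
  011111
  011011
Read columns: 001111101111

001111101111


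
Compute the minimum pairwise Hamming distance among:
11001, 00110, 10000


Comparing all pairs, minimum distance: 2
Can detect 1 errors, correct 0 errors

2


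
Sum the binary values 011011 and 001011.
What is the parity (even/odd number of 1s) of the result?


011011 = 27
001011 = 11
Sum = 38 = 100110
1s count = 3

odd parity (3 ones in 100110)


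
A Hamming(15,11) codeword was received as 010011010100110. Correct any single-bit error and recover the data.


Syndrome = 0: no error detected

Data: 01100100110 (no errors)


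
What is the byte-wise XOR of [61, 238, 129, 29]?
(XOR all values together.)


XOR chain: 61 ^ 238 ^ 129 ^ 29 = 79

79


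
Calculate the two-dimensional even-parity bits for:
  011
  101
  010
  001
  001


Row parities: 00111
Column parities: 100

Row P: 00111, Col P: 100, Corner: 1


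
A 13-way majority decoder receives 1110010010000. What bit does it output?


Ones: 5 out of 13
Threshold: 7

0 (5/13 voted 1)


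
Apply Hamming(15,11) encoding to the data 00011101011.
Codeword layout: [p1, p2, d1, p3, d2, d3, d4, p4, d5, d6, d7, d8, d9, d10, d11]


Parity bits: p1=1, p2=0, p3=0, p4=1

100000111101011


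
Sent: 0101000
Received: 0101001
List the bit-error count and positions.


XOR: 0000001

1 error(s) at position(s): 6


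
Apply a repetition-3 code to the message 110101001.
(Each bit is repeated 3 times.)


Each bit -> 3 copies

111111000111000111000000111


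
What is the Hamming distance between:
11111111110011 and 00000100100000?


XOR: 11111011010011
Count of 1s: 10

10


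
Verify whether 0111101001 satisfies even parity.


Number of 1s: 6

Yes, parity is correct (6 ones)


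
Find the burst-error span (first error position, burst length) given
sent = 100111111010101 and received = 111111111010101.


XOR: 011000000000000

Burst at position 1, length 2


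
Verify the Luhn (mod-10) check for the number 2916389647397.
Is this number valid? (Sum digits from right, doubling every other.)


Luhn sum = 65
65 mod 10 = 5

Invalid (Luhn sum mod 10 = 5)


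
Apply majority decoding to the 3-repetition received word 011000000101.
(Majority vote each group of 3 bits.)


Groups: 011, 000, 000, 101
Majority votes: 1001

1001


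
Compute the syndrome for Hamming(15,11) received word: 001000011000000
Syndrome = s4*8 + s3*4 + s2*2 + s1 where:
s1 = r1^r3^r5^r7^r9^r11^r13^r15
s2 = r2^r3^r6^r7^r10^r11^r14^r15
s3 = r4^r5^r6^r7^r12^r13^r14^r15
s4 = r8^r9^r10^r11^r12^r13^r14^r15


s1=0, s2=1, s3=0, s4=0

Syndrome = 2 (error at position 2)


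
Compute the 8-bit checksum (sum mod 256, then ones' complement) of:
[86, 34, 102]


Sum = 222 mod 256 = 222
Complement = 33

33


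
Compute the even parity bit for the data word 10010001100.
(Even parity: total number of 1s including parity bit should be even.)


Number of 1s in data: 4
Parity bit: 0

0


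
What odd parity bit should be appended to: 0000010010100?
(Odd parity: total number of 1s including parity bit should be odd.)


Number of 1s in data: 3
Parity bit: 0

0


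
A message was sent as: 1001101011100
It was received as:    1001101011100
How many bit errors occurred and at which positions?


XOR: 0000000000000

0 errors (received matches sent)


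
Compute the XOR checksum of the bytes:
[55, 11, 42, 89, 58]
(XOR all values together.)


XOR chain: 55 ^ 11 ^ 42 ^ 89 ^ 58 = 117

117


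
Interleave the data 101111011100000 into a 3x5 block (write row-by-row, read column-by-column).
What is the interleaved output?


Matrix:
  10111
  10111
  00000
Read columns: 110000110110110

110000110110110


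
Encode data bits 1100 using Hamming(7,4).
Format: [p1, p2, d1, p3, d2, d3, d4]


Parity bits: p1=0, p2=1, p3=1

0111100


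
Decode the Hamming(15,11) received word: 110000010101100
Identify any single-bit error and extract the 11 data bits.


Syndrome = 0: no error detected

Data: 00000101100 (no errors)


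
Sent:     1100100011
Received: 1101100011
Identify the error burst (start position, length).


XOR: 0001000000

Burst at position 3, length 1


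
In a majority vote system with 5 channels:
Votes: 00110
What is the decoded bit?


Ones: 2 out of 5
Threshold: 3

0 (2/5 voted 1)


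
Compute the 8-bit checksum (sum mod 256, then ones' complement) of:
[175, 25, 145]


Sum = 345 mod 256 = 89
Complement = 166

166


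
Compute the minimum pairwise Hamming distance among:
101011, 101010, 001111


Comparing all pairs, minimum distance: 1
Can detect 0 errors, correct 0 errors

1


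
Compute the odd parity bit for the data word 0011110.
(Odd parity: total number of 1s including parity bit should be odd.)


Number of 1s in data: 4
Parity bit: 1

1


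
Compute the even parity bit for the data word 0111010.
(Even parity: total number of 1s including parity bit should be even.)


Number of 1s in data: 4
Parity bit: 0

0


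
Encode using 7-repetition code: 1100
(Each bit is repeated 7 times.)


Each bit -> 7 copies

1111111111111100000000000000


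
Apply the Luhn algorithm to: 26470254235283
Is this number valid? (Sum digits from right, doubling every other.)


Luhn sum = 52
52 mod 10 = 2

Invalid (Luhn sum mod 10 = 2)


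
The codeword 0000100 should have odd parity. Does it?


Number of 1s: 1

Yes, parity is correct (1 ones)


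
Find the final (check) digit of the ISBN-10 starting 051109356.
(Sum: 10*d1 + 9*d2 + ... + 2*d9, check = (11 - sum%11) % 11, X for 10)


Weighted sum: 144
144 mod 11 = 1

Check digit: X


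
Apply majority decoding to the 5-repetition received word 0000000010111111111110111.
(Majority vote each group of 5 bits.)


Groups: 00000, 00010, 11111, 11111, 10111
Majority votes: 00111

00111


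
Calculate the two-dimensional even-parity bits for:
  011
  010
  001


Row parities: 011
Column parities: 000

Row P: 011, Col P: 000, Corner: 0


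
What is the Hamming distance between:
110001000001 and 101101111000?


XOR: 011100111001
Count of 1s: 7

7


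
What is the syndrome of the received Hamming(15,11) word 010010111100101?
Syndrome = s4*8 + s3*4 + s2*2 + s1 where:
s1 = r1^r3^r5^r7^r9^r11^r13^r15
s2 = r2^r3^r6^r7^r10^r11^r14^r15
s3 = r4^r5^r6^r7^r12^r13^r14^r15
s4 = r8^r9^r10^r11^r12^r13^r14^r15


s1=1, s2=0, s3=0, s4=1

Syndrome = 9 (error at position 9)


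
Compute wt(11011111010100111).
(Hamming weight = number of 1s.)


Counting 1s in 11011111010100111

12


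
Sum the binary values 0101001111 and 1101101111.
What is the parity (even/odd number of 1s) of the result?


0101001111 = 335
1101101111 = 879
Sum = 1214 = 10010111110
1s count = 7

odd parity (7 ones in 10010111110)


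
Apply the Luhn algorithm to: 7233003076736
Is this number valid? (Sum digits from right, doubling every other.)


Luhn sum = 52
52 mod 10 = 2

Invalid (Luhn sum mod 10 = 2)


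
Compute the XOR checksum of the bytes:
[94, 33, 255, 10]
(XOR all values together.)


XOR chain: 94 ^ 33 ^ 255 ^ 10 = 138

138


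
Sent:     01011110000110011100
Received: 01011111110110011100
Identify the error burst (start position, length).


XOR: 00000001110000000000

Burst at position 7, length 3


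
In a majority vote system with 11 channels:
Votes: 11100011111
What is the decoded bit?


Ones: 8 out of 11
Threshold: 6

1 (8/11 voted 1)


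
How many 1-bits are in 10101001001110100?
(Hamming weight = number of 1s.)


Counting 1s in 10101001001110100

8


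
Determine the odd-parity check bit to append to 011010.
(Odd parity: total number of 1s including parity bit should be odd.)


Number of 1s in data: 3
Parity bit: 0

0


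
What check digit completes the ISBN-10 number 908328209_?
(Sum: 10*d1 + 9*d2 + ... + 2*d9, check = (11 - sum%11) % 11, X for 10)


Weighted sum: 253
253 mod 11 = 0

Check digit: 0


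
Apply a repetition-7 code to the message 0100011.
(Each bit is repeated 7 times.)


Each bit -> 7 copies

0000000111111100000000000000000000011111111111111


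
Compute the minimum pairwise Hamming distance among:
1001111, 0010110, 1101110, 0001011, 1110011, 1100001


Comparing all pairs, minimum distance: 2
Can detect 1 errors, correct 0 errors

2


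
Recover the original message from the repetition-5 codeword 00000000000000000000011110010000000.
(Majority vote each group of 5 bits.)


Groups: 00000, 00000, 00000, 00000, 01111, 00100, 00000
Majority votes: 0000100

0000100


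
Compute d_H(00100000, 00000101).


XOR: 00100101
Count of 1s: 3

3


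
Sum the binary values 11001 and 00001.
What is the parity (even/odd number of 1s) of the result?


11001 = 25
00001 = 1
Sum = 26 = 11010
1s count = 3

odd parity (3 ones in 11010)


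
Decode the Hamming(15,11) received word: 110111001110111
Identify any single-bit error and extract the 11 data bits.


Syndrome = 0: no error detected

Data: 01101110111 (no errors)


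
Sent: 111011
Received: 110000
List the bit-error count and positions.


XOR: 001011

3 error(s) at position(s): 2, 4, 5


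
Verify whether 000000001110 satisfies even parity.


Number of 1s: 3

No, parity error (3 ones)


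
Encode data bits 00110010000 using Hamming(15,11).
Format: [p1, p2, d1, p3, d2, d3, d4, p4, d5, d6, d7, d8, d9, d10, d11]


Parity bits: p1=0, p2=1, p3=0, p4=1

010001110010000


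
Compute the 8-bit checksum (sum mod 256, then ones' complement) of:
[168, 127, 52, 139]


Sum = 486 mod 256 = 230
Complement = 25

25


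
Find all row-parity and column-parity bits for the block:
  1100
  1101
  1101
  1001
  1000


Row parities: 01101
Column parities: 1101

Row P: 01101, Col P: 1101, Corner: 1


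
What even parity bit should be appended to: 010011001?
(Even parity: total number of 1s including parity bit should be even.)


Number of 1s in data: 4
Parity bit: 0

0


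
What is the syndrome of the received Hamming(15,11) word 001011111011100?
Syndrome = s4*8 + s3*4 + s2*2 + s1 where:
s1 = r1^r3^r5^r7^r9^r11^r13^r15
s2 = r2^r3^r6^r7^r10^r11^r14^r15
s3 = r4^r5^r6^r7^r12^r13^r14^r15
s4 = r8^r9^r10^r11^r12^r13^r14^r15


s1=0, s2=0, s3=1, s4=1

Syndrome = 12 (error at position 12)


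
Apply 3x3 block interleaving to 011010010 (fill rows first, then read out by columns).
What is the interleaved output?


Matrix:
  011
  010
  010
Read columns: 000111100

000111100


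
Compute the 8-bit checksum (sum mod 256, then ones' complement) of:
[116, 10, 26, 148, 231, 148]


Sum = 679 mod 256 = 167
Complement = 88

88


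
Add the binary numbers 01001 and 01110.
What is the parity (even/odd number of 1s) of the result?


01001 = 9
01110 = 14
Sum = 23 = 10111
1s count = 4

even parity (4 ones in 10111)


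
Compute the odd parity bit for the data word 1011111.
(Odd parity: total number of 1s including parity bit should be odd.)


Number of 1s in data: 6
Parity bit: 1

1


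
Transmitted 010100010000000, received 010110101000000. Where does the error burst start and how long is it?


XOR: 000010111000000

Burst at position 4, length 5


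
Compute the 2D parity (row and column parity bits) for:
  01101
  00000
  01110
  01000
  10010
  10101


Row parities: 101101
Column parities: 01100

Row P: 101101, Col P: 01100, Corner: 0


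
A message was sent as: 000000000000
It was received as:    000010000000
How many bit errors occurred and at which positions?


XOR: 000010000000

1 error(s) at position(s): 4


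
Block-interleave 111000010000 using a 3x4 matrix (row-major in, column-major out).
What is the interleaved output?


Matrix:
  1110
  0001
  0000
Read columns: 100100100010

100100100010


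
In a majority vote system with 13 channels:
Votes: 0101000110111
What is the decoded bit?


Ones: 7 out of 13
Threshold: 7

1 (7/13 voted 1)


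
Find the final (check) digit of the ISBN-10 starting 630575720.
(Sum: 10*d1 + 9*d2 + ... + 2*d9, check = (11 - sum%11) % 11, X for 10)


Weighted sum: 223
223 mod 11 = 3

Check digit: 8


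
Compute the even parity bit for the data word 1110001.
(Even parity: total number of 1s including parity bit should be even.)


Number of 1s in data: 4
Parity bit: 0

0


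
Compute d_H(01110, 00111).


XOR: 01001
Count of 1s: 2

2


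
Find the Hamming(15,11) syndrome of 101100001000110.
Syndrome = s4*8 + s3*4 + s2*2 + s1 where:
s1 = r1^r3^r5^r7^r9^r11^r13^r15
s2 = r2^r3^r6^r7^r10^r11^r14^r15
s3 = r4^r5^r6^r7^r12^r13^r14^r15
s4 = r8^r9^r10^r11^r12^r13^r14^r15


s1=0, s2=0, s3=1, s4=1

Syndrome = 12 (error at position 12)


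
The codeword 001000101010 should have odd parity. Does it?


Number of 1s: 4

No, parity error (4 ones)


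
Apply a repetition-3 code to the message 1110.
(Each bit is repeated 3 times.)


Each bit -> 3 copies

111111111000


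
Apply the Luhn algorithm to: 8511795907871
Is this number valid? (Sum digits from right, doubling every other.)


Luhn sum = 61
61 mod 10 = 1

Invalid (Luhn sum mod 10 = 1)


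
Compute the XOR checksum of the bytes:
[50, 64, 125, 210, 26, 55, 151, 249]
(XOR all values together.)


XOR chain: 50 ^ 64 ^ 125 ^ 210 ^ 26 ^ 55 ^ 151 ^ 249 = 158

158


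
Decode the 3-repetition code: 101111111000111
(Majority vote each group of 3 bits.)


Groups: 101, 111, 111, 000, 111
Majority votes: 11101

11101


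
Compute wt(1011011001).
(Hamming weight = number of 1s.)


Counting 1s in 1011011001

6


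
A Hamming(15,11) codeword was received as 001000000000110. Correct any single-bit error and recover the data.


Syndrome = 0: no error detected

Data: 10000000110 (no errors)


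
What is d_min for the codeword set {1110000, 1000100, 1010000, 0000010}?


Comparing all pairs, minimum distance: 1
Can detect 0 errors, correct 0 errors

1


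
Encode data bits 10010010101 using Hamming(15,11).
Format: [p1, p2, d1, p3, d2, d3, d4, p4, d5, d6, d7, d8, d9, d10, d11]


Parity bits: p1=1, p2=0, p3=1, p4=1

101100110010101


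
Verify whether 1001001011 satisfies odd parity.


Number of 1s: 5

Yes, parity is correct (5 ones)


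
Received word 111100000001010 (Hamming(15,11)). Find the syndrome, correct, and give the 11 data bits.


Syndrome = 6: error at position 6

Data: 10100001010 (corrected bit 6)


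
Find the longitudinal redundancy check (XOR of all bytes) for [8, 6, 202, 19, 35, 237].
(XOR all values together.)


XOR chain: 8 ^ 6 ^ 202 ^ 19 ^ 35 ^ 237 = 25

25


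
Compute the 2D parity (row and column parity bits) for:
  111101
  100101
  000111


Row parities: 111
Column parities: 011111

Row P: 111, Col P: 011111, Corner: 1


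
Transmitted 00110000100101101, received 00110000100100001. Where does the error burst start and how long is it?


XOR: 00000000000001100

Burst at position 13, length 2


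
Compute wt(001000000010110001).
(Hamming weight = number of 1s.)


Counting 1s in 001000000010110001

5


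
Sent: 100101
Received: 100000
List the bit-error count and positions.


XOR: 000101

2 error(s) at position(s): 3, 5


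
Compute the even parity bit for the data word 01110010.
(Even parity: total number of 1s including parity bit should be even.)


Number of 1s in data: 4
Parity bit: 0

0


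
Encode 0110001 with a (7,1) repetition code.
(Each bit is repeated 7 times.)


Each bit -> 7 copies

0000000111111111111110000000000000000000001111111


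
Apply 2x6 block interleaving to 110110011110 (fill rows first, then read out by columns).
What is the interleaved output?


Matrix:
  110110
  011110
Read columns: 101101111100

101101111100


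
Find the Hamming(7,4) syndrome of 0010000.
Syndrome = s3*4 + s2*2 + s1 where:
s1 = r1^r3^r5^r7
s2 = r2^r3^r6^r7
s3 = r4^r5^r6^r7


s1=1, s2=1, s3=0

Syndrome = 3 (error at position 3)


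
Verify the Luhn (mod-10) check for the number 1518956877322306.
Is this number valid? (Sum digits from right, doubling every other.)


Luhn sum = 75
75 mod 10 = 5

Invalid (Luhn sum mod 10 = 5)


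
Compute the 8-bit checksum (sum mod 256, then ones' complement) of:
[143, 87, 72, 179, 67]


Sum = 548 mod 256 = 36
Complement = 219

219


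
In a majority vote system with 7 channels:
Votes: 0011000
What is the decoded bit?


Ones: 2 out of 7
Threshold: 4

0 (2/7 voted 1)


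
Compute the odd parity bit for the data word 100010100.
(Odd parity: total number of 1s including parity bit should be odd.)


Number of 1s in data: 3
Parity bit: 0

0


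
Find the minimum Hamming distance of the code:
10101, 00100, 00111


Comparing all pairs, minimum distance: 2
Can detect 1 errors, correct 0 errors

2


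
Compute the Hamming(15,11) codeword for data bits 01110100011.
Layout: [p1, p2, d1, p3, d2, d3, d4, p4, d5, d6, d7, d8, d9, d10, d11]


Parity bits: p1=1, p2=1, p3=1, p4=1

110111110100011


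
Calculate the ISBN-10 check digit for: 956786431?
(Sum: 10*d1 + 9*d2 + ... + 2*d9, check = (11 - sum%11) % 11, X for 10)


Weighted sum: 337
337 mod 11 = 7

Check digit: 4


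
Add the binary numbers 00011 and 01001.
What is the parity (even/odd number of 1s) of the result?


00011 = 3
01001 = 9
Sum = 12 = 1100
1s count = 2

even parity (2 ones in 1100)


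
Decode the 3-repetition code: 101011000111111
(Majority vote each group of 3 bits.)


Groups: 101, 011, 000, 111, 111
Majority votes: 11011

11011


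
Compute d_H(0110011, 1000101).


XOR: 1110110
Count of 1s: 5

5


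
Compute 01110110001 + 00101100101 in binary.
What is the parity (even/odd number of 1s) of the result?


01110110001 = 945
00101100101 = 357
Sum = 1302 = 10100010110
1s count = 5

odd parity (5 ones in 10100010110)


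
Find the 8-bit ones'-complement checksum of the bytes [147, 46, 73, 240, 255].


Sum = 761 mod 256 = 249
Complement = 6

6


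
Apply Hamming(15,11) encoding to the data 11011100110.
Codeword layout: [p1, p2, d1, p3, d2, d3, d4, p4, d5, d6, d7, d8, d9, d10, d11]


Parity bits: p1=1, p2=0, p3=0, p4=0

101010101100110


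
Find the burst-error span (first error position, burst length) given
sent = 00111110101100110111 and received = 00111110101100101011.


XOR: 00000000000000011100

Burst at position 15, length 3


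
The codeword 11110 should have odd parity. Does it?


Number of 1s: 4

No, parity error (4 ones)


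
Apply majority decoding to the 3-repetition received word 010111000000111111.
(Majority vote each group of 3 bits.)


Groups: 010, 111, 000, 000, 111, 111
Majority votes: 010011

010011


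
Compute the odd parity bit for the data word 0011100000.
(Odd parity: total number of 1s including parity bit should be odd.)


Number of 1s in data: 3
Parity bit: 0

0


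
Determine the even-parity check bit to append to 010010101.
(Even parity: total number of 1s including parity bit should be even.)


Number of 1s in data: 4
Parity bit: 0

0


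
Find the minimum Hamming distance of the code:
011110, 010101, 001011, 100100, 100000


Comparing all pairs, minimum distance: 1
Can detect 0 errors, correct 0 errors

1


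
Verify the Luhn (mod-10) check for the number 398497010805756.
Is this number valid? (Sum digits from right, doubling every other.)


Luhn sum = 66
66 mod 10 = 6

Invalid (Luhn sum mod 10 = 6)


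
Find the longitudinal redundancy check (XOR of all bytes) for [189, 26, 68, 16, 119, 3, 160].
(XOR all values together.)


XOR chain: 189 ^ 26 ^ 68 ^ 16 ^ 119 ^ 3 ^ 160 = 39

39


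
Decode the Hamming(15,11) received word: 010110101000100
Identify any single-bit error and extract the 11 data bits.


Syndrome = 0: no error detected

Data: 01011000100 (no errors)


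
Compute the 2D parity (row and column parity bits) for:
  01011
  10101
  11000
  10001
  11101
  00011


Row parities: 110000
Column parities: 01001

Row P: 110000, Col P: 01001, Corner: 0


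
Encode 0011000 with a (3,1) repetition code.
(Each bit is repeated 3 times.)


Each bit -> 3 copies

000000111111000000000


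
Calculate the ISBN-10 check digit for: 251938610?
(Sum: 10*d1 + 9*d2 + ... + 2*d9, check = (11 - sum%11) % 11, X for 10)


Weighted sum: 221
221 mod 11 = 1

Check digit: X


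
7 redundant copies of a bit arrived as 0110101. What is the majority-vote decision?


Ones: 4 out of 7
Threshold: 4

1 (4/7 voted 1)


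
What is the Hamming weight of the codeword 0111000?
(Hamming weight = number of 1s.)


Counting 1s in 0111000

3


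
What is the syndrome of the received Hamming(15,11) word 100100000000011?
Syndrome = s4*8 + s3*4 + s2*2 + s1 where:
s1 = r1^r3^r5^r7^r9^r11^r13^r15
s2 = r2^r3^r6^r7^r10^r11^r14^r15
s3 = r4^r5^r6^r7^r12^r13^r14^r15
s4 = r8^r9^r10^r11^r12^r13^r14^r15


s1=0, s2=0, s3=1, s4=0

Syndrome = 4 (error at position 4)


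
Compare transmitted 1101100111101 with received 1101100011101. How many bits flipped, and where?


XOR: 0000000100000

1 error(s) at position(s): 7


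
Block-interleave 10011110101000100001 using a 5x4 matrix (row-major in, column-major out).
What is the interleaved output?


Matrix:
  1001
  1110
  1010
  0010
  0001
Read columns: 11100010000111010001

11100010000111010001


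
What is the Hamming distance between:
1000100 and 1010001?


XOR: 0010101
Count of 1s: 3

3


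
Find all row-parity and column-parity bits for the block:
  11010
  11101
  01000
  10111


Row parities: 1010
Column parities: 11000

Row P: 1010, Col P: 11000, Corner: 0


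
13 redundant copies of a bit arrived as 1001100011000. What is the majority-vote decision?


Ones: 5 out of 13
Threshold: 7

0 (5/13 voted 1)


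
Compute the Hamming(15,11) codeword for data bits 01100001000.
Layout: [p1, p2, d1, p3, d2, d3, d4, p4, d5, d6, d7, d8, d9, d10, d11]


Parity bits: p1=1, p2=1, p3=1, p4=1

110111010001000


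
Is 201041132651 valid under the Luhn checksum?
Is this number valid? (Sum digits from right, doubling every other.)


Luhn sum = 32
32 mod 10 = 2

Invalid (Luhn sum mod 10 = 2)


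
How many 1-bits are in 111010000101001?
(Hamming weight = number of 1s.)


Counting 1s in 111010000101001

7


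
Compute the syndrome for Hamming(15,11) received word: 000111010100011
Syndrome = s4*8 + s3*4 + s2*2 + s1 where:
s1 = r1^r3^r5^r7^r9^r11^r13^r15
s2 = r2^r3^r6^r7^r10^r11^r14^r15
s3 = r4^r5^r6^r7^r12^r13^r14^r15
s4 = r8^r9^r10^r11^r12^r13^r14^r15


s1=0, s2=0, s3=1, s4=0

Syndrome = 4 (error at position 4)


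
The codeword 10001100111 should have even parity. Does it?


Number of 1s: 6

Yes, parity is correct (6 ones)


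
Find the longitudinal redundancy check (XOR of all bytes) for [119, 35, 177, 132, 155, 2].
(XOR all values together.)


XOR chain: 119 ^ 35 ^ 177 ^ 132 ^ 155 ^ 2 = 248

248


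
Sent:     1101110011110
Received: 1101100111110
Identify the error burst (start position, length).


XOR: 0000010100000

Burst at position 5, length 3


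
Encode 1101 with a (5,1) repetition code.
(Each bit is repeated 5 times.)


Each bit -> 5 copies

11111111110000011111


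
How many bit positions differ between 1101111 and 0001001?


XOR: 1100110
Count of 1s: 4

4


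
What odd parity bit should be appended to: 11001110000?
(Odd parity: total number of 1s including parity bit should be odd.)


Number of 1s in data: 5
Parity bit: 0

0


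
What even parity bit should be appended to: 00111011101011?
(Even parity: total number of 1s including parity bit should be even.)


Number of 1s in data: 9
Parity bit: 1

1


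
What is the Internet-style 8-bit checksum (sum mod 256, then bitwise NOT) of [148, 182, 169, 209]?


Sum = 708 mod 256 = 196
Complement = 59

59


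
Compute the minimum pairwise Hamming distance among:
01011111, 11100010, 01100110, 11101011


Comparing all pairs, minimum distance: 2
Can detect 1 errors, correct 0 errors

2


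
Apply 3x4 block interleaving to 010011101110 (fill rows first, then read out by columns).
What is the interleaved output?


Matrix:
  0100
  1110
  1110
Read columns: 011111011000

011111011000


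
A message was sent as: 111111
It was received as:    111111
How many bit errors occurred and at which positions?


XOR: 000000

0 errors (received matches sent)


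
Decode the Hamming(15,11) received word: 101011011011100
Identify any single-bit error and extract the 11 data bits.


Syndrome = 10: error at position 10

Data: 11101111100 (corrected bit 10)


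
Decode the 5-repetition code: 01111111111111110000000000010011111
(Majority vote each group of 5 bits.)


Groups: 01111, 11111, 11111, 10000, 00000, 00100, 11111
Majority votes: 1110001

1110001


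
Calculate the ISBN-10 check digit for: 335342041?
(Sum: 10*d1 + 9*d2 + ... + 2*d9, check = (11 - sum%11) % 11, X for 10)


Weighted sum: 166
166 mod 11 = 1

Check digit: X


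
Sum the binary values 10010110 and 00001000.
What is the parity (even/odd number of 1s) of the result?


10010110 = 150
00001000 = 8
Sum = 158 = 10011110
1s count = 5

odd parity (5 ones in 10011110)


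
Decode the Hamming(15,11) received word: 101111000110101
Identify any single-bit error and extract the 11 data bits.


Syndrome = 6: error at position 6

Data: 11000110101 (corrected bit 6)


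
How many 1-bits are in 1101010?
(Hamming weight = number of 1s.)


Counting 1s in 1101010

4


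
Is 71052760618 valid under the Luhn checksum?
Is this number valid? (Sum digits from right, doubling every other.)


Luhn sum = 39
39 mod 10 = 9

Invalid (Luhn sum mod 10 = 9)


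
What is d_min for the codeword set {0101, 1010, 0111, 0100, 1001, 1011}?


Comparing all pairs, minimum distance: 1
Can detect 0 errors, correct 0 errors

1


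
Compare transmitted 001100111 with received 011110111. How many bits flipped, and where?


XOR: 010010000

2 error(s) at position(s): 1, 4


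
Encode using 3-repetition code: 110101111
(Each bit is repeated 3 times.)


Each bit -> 3 copies

111111000111000111111111111


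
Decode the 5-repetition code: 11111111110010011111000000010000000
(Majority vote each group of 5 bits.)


Groups: 11111, 11111, 00100, 11111, 00000, 00100, 00000
Majority votes: 1101000

1101000


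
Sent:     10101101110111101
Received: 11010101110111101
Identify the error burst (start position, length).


XOR: 01111000000000000

Burst at position 1, length 4


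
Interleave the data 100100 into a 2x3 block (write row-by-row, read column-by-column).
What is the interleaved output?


Matrix:
  100
  100
Read columns: 110000

110000


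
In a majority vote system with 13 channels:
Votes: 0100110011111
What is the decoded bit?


Ones: 8 out of 13
Threshold: 7

1 (8/13 voted 1)


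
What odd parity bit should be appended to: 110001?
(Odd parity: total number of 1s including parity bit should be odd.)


Number of 1s in data: 3
Parity bit: 0

0


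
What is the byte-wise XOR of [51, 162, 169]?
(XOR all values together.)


XOR chain: 51 ^ 162 ^ 169 = 56

56


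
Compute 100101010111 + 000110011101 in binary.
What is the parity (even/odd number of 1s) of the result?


100101010111 = 2391
000110011101 = 413
Sum = 2804 = 101011110100
1s count = 7

odd parity (7 ones in 101011110100)
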